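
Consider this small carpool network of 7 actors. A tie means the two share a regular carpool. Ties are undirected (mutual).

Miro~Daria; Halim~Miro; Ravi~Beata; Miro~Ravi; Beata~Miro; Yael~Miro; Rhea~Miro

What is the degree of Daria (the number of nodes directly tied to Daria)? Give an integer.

1

Daria is directly tied to Miro. That is 1 neighbor, so the degree of Daria is 1.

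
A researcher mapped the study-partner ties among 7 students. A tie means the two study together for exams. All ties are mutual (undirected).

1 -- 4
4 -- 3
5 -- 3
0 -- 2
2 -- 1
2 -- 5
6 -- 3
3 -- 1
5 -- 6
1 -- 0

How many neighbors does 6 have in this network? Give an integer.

2

6 is directly tied to 3 and 5. That is 2 neighbors, so the degree of 6 is 2.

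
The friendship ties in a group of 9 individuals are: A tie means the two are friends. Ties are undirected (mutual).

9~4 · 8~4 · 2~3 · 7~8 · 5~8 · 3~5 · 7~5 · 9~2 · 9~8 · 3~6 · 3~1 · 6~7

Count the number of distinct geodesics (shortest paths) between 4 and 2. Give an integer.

1

The shortest distance is 2, and the only length-2 path is 4–9–2. So there is exactly 1 shortest path.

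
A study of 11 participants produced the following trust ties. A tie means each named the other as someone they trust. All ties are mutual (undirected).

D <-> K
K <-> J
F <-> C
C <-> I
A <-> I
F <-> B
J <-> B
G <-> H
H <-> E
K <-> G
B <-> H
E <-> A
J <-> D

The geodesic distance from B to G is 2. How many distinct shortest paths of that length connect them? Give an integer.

1

The shortest distance is 2, and the only length-2 path is B–H–G. So there is exactly 1 shortest path.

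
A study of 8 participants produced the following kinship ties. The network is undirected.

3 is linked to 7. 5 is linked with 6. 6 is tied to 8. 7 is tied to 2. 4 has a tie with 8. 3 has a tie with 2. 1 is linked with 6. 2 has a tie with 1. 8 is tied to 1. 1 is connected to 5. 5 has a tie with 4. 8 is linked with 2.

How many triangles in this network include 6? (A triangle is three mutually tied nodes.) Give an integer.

6's neighbors: 1, 5, and 8.
Neighbor pairs that are themselves tied: 6–1–5; 6–1–8. Each forms one triangle with 6, for 2 in total.

2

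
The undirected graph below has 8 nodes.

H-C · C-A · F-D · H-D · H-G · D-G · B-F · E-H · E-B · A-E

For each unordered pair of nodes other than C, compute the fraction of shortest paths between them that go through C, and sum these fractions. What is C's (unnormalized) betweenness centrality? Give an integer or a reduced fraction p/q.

3/2

Pairs whose geodesics pass through C — H–A: 1/2; G–A: 1/2; D–A: 1/2.
All other pairs contribute 0.
Summing the contributions gives betweenness(C) = 3/2.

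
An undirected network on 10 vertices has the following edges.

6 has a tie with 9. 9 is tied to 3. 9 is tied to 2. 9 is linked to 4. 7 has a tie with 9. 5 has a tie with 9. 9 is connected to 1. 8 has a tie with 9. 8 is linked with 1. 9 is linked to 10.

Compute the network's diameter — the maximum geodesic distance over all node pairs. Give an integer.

Eccentricity of each node (its greatest distance to any other): 1:2, 2:2, 3:2, 4:2, 5:2, 6:2, 7:2, 8:2, 9:1, 10:2.
The maximum eccentricity is 2, realized for instance by the pair 3–1 via 3 – 9 – 1. So the diameter is 2.

2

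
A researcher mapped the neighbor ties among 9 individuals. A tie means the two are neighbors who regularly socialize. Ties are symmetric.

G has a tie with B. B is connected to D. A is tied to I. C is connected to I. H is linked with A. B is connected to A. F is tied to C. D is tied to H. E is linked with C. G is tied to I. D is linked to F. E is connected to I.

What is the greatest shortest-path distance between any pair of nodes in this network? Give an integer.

Eccentricity of each node (its greatest distance to any other): A:3, B:3, C:3, D:3, E:3, F:3, G:3, H:3, I:3.
The maximum eccentricity is 3, realized for instance by the pair F–G via F – C – I – G. So the diameter is 3.

3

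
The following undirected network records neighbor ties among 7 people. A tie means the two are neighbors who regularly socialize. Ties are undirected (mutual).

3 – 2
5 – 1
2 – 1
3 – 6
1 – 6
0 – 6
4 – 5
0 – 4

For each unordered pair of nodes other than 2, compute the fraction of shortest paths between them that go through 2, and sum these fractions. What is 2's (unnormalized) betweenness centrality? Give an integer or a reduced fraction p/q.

Pairs whose geodesics pass through 2 — 3–1: 1/2; 3–5: 1/2.
All other pairs contribute 0.
Summing the contributions gives betweenness(2) = 1.

1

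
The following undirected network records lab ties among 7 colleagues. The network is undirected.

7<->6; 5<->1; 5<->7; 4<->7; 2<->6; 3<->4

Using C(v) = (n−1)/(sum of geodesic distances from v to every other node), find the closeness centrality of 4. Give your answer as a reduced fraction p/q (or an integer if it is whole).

1/2

Distances from 4: 1:3, 2:3, 3:1, 5:2, 6:2, 7:1. Sum = 12.
n = 7, so closeness = 6/12 = 1/2.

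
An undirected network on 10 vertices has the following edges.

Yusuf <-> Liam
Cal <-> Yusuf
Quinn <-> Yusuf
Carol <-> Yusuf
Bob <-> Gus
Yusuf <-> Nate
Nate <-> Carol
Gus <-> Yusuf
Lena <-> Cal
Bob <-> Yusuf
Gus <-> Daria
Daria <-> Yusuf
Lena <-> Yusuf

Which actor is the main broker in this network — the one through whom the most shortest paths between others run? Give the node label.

Unnormalized betweenness of each node: Bob:0, Cal:0, Carol:0, Daria:0, Gus:1/2, Lena:0, Liam:0, Nate:0, Quinn:0, Yusuf:63/2.
Yusuf has the largest value, 63/2, making it the main broker — the node through which the most shortest paths run.

Yusuf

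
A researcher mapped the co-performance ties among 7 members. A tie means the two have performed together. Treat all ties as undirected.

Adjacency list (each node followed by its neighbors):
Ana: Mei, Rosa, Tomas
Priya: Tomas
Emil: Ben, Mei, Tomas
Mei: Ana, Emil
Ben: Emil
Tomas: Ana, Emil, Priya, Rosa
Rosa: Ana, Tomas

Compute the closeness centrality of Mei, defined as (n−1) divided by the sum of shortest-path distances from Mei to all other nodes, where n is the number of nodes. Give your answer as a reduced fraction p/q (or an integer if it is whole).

6/11

Distances from Mei: Ana:1, Ben:2, Emil:1, Priya:3, Rosa:2, Tomas:2. Sum = 11.
n = 7, so closeness = 6/11.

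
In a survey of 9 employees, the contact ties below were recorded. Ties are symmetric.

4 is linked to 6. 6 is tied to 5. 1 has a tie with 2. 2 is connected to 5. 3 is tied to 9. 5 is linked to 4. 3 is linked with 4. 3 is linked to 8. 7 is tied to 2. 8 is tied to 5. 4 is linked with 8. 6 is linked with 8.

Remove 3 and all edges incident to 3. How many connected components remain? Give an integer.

2

Without 3, the remaining ties split the others into: {1, 2, 4, 5, 6, 7, 8}; {9}.
That's 2 separate components.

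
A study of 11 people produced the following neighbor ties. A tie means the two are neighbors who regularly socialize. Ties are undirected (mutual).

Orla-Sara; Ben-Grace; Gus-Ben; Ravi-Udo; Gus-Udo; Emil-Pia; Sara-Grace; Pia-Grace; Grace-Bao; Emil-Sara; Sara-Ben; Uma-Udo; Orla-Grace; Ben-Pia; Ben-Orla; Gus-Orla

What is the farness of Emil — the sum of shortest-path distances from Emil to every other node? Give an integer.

28

Distances from Emil: Bao:3, Ben:2, Grace:2, Gus:3, Orla:2, Pia:1, Ravi:5, Sara:1, Udo:4, Uma:5.
Sum = 3 + 2 + 2 + 3 + 2 + 1 + 5 + 1 + 4 + 5 = 28.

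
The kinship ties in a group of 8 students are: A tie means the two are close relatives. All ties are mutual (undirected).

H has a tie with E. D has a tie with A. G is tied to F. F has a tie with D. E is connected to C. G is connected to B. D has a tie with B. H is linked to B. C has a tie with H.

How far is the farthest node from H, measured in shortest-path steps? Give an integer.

3

Distances from H: A:3, B:1, C:1, D:2, E:1, F:3, G:2.
The largest is 3 (to F and A), so the eccentricity of H is 3.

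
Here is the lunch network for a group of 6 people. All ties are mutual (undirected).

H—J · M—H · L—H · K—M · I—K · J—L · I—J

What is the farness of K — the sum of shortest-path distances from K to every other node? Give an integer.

Distances from K: H:2, I:1, J:2, L:3, M:1.
Sum = 2 + 1 + 2 + 3 + 1 = 9.

9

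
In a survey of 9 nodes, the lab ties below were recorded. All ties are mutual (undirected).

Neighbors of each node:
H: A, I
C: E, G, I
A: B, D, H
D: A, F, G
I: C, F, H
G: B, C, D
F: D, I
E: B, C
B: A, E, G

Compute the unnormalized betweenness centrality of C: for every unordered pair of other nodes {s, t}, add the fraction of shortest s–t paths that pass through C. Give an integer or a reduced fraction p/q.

16/3

Pairs whose geodesics pass through C — G–I: 1; G–H: 1/3; G–E: 1/2; D–E: 1/3; F–E: 1; I–B: 2/3; I–E: 1; H–E: 1/2.
All other pairs contribute 0.
Summing the contributions gives betweenness(C) = 16/3.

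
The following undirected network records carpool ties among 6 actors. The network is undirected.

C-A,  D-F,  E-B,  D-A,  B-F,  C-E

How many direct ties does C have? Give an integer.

C is directly tied to A and E. That is 2 neighbors, so the degree of C is 2.

2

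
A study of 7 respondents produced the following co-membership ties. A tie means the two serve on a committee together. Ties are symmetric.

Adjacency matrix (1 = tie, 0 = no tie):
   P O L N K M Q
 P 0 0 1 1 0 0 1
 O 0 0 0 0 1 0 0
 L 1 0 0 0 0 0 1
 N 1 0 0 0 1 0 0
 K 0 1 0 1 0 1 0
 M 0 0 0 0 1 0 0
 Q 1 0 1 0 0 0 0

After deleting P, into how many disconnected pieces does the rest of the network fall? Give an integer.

2

Without P, the remaining ties split the others into: {K, M, N, O}; {L, Q}.
That's 2 separate components.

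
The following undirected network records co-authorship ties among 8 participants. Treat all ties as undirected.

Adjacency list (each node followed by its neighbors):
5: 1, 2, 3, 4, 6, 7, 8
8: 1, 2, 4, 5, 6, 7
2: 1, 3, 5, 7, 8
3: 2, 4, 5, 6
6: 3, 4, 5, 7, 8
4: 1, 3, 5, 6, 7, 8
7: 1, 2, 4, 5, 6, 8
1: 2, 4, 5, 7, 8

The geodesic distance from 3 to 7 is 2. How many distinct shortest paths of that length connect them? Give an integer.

4

The shortest distance is 2. The length-2 paths are: 3–4–7; 3–6–7; 3–2–7; 3–5–7.
That gives 4 distinct shortest paths.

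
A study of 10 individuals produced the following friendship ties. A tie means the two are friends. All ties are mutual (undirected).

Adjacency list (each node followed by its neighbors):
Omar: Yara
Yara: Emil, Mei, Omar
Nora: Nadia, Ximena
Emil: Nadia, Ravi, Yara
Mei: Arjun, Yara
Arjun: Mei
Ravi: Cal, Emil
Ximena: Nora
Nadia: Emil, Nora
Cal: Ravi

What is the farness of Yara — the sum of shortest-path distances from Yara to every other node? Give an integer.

19

Distances from Yara: Arjun:2, Cal:3, Emil:1, Mei:1, Nadia:2, Nora:3, Omar:1, Ravi:2, Ximena:4.
Sum = 2 + 3 + 1 + 1 + 2 + 3 + 1 + 2 + 4 = 19.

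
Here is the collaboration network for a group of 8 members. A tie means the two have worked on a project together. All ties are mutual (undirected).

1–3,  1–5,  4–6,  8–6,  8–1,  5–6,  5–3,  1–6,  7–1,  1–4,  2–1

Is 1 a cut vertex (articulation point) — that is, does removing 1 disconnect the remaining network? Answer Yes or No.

Yes

Removing 1 leaves {3, 4, 5, 6, and 8} with no path to {2}, so the network splits into 3 components. 1 is a cut vertex.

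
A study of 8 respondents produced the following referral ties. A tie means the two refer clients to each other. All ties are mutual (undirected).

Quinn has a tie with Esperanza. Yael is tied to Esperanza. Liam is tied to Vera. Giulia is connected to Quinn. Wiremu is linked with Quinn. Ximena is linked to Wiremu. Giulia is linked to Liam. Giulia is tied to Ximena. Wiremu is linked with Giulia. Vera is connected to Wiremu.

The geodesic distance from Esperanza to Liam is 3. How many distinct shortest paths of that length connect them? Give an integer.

1

The shortest distance is 3, and the only length-3 path is Esperanza–Quinn–Giulia–Liam. So there is exactly 1 shortest path.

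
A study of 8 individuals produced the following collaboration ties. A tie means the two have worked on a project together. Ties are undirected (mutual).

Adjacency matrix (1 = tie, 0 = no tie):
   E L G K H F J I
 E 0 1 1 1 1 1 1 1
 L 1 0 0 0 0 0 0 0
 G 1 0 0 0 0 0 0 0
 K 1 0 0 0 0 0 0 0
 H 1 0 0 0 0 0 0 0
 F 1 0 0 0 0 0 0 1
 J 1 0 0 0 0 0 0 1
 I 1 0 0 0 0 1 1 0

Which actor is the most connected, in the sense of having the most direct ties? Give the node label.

Degrees — E:7, F:2, G:1, H:1, I:3, J:2, K:1, L:1.
The maximum is 7, attained only by E.

E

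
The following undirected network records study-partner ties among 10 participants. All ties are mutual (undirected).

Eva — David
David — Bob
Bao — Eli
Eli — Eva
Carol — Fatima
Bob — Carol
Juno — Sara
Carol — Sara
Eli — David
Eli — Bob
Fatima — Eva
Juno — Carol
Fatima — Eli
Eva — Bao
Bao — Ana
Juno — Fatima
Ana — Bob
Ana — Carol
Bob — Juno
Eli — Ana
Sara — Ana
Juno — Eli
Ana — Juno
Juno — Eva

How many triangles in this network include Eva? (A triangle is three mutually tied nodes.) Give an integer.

Eva's neighbors: Bao, David, Eli, Fatima, and Juno.
Neighbor pairs that are themselves tied: Eva–Bao–Eli; Eva–David–Eli; Eva–Eli–Fatima; Eva–Eli–Juno; Eva–Fatima–Juno. Each forms one triangle with Eva, for 5 in total.

5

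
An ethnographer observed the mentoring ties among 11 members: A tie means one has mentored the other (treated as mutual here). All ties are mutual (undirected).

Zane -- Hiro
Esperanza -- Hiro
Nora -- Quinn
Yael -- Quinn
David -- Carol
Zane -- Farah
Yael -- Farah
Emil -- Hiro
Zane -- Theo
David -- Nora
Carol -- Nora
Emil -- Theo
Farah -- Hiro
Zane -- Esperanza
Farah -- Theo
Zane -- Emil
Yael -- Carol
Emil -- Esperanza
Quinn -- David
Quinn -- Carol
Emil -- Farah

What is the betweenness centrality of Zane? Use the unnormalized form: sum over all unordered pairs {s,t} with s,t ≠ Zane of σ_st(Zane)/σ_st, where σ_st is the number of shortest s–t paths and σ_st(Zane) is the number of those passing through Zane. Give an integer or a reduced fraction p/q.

17/6

Pairs whose geodesics pass through Zane — Nora–Esperanza: 2/6; Carol–Esperanza: 1/3; David–Esperanza: 2/6; Yael–Esperanza: 1/3; Quinn–Esperanza: 1/3; Farah–Esperanza: 1/3; Hiro–Theo: 1/3; Theo–Esperanza: 1/2.
All other pairs contribute 0.
Summing the contributions gives betweenness(Zane) = 17/6.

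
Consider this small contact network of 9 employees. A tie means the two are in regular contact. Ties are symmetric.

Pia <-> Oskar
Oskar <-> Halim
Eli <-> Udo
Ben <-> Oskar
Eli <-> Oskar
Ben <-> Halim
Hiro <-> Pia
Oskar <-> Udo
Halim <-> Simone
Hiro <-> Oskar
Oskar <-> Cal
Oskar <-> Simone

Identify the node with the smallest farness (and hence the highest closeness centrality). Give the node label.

Oskar

Farness (sum of distances to all others) for each node — Ben:14, Cal:15, Eli:14, Halim:13, Hiro:14, Oskar:8, Pia:14, Simone:14, Udo:14.
The smallest farness is 8, for Oskar, so Oskar has the highest closeness.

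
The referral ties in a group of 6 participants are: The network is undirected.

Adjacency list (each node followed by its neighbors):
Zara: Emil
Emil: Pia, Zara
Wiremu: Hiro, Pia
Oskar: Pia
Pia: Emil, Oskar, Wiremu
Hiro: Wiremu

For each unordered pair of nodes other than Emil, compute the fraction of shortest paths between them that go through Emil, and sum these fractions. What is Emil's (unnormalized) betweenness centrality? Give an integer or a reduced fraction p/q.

4

Pairs whose geodesics pass through Emil — Oskar–Zara: 1; Wiremu–Zara: 1; Zara–Hiro: 1; Zara–Pia: 1.
All other pairs contribute 0.
Summing the contributions gives betweenness(Emil) = 4.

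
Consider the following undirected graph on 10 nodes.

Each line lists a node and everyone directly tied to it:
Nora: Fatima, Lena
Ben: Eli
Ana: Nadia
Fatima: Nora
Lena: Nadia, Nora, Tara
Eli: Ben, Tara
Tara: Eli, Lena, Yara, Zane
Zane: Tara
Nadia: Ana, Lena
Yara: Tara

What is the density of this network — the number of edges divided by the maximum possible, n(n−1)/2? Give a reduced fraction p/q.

There are 9 edges and 10 nodes, so the maximum possible is C(10,2) = 45.
Density = 9/45 = 1/5.

1/5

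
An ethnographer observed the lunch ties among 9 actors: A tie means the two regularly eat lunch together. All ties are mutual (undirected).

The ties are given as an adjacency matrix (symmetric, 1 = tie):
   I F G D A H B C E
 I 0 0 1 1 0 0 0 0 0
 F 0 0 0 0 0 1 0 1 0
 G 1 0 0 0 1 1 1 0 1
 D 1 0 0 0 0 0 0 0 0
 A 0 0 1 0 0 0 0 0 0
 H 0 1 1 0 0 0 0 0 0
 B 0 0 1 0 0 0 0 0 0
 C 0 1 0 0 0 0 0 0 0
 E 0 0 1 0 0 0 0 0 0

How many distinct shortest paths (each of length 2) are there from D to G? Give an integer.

The shortest distance is 2, and the only length-2 path is D–I–G. So there is exactly 1 shortest path.

1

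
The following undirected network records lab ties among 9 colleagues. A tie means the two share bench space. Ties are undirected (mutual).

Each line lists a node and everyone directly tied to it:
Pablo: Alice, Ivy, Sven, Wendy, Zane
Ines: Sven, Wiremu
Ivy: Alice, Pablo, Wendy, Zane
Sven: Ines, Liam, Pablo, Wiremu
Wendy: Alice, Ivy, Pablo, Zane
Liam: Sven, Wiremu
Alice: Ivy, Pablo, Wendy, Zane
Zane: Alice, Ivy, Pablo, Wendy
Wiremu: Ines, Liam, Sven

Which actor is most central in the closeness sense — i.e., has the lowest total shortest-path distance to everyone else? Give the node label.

Farness (sum of distances to all others) for each node — Alice:15, Ines:18, Ivy:15, Liam:18, Pablo:11, Sven:12, Wendy:15, Wiremu:17, Zane:15.
The smallest farness is 11, for Pablo, so Pablo has the highest closeness.

Pablo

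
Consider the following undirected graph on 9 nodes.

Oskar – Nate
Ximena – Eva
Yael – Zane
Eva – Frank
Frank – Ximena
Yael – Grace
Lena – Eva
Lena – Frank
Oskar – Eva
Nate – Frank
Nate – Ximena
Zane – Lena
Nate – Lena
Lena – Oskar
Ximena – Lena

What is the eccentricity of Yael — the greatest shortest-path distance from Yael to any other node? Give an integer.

Distances from Yael: Eva:3, Frank:3, Grace:1, Lena:2, Nate:3, Oskar:3, Ximena:3, Zane:1.
The largest is 3 (to Eva, Ximena, Frank, Nate, and Oskar), so the eccentricity of Yael is 3.

3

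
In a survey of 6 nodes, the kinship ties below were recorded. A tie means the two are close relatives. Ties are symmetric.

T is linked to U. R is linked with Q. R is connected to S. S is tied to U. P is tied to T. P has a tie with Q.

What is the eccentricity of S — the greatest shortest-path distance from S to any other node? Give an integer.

3

Distances from S: P:3, Q:2, R:1, T:2, U:1.
The largest is 3 (to P), so the eccentricity of S is 3.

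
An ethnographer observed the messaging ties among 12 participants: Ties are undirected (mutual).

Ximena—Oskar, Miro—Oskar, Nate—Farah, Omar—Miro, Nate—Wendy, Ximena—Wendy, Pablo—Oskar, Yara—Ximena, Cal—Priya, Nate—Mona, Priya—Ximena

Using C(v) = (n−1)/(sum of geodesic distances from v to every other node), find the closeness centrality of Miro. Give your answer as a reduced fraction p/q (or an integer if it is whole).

1/3

Distances from Miro: Cal:4, Farah:5, Mona:5, Nate:4, Omar:1, Oskar:1, Pablo:2, Priya:3, Wendy:3, Ximena:2, Yara:3. Sum = 33.
n = 12, so closeness = 11/33 = 1/3.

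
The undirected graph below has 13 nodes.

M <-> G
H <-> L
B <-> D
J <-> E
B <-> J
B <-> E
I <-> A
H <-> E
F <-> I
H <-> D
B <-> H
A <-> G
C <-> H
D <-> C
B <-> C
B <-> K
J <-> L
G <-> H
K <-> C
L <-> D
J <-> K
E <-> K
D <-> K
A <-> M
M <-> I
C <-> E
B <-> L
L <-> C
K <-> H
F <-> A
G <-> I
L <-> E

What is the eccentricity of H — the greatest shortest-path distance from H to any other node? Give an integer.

3

Distances from H: A:2, B:1, C:1, D:1, E:1, F:3, G:1, I:2, J:2, K:1, L:1, M:2.
The largest is 3 (to F), so the eccentricity of H is 3.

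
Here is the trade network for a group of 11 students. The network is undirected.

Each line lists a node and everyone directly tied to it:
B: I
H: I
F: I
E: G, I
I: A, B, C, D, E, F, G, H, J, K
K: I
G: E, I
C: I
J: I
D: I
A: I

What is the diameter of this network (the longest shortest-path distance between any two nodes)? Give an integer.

Eccentricity of each node (its greatest distance to any other): A:2, B:2, C:2, D:2, E:2, F:2, G:2, H:2, I:1, J:2, K:2.
The maximum eccentricity is 2, realized for instance by the pair F–G via F – I – G. So the diameter is 2.

2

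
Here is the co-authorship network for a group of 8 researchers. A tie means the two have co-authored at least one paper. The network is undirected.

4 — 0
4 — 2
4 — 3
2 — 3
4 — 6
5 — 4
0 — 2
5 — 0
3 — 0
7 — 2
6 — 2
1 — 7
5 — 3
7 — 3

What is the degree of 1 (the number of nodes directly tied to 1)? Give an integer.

1

1 is directly tied to 7. That is 1 neighbor, so the degree of 1 is 1.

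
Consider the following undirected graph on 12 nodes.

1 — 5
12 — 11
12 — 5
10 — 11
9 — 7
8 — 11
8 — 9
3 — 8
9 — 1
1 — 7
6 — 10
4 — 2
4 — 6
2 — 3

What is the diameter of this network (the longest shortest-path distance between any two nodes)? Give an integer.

5

Eccentricity of each node (its greatest distance to any other): 1:5, 2:5, 3:4, 4:5, 5:5, 6:5, 7:5, 8:3, 9:4, 10:4, 11:3, 12:4.
The maximum eccentricity is 5, realized for instance by the pair 1–6 via 1 – 9 – 8 – 11 – 10 – 6. So the diameter is 5.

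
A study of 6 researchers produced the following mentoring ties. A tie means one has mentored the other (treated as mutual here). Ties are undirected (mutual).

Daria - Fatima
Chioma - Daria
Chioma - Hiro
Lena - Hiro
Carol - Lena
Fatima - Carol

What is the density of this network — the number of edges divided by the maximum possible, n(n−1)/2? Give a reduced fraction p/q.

2/5

There are 6 edges and 6 nodes, so the maximum possible is C(6,2) = 15.
Density = 6/15 = 2/5.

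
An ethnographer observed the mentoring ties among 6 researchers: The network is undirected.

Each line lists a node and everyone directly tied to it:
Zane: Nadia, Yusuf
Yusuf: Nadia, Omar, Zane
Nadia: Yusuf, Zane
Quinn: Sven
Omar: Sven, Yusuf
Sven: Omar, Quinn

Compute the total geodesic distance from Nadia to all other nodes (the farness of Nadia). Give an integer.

11

Distances from Nadia: Omar:2, Quinn:4, Sven:3, Yusuf:1, Zane:1.
Sum = 2 + 4 + 3 + 1 + 1 = 11.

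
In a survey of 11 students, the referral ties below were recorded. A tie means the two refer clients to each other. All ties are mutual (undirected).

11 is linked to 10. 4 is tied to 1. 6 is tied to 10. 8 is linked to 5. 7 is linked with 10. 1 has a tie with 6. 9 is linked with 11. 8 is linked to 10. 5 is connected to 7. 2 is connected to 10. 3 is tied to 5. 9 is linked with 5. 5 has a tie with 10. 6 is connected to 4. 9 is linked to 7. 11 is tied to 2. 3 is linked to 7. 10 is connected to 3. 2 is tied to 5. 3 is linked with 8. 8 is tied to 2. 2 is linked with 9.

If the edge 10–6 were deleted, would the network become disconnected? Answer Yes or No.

Yes

Without the 10–6 edge there is no alternate route between 10 and 6, so the network disconnects. It is a bridge.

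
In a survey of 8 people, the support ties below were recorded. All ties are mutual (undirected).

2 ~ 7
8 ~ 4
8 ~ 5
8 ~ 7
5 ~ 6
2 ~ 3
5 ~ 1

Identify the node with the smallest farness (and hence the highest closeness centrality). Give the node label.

8

Farness (sum of distances to all others) for each node — 1:20, 2:18, 3:24, 4:18, 5:14, 6:20, 7:14, 8:12.
The smallest farness is 12, for 8, so 8 has the highest closeness.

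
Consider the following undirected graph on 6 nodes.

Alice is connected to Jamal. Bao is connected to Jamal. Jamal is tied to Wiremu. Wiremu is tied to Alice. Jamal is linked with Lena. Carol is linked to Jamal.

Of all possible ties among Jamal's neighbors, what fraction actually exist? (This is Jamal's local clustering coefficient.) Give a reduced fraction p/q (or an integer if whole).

Jamal's neighbors: Alice, Bao, Carol, Lena, and Wiremu (k = 5).
Possible neighbor pairs: C(5,2) = 10. Edges among them: Alice–Wiremu → e = 1.
Clustering(Jamal) = 1/10.

1/10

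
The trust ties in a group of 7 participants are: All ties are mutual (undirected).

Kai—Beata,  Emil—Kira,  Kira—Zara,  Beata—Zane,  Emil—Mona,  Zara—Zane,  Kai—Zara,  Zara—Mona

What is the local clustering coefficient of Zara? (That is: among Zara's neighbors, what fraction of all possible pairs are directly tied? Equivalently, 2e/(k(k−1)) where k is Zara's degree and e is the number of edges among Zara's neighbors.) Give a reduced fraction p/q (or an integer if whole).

0

Zara's neighbors: Kai, Kira, Mona, and Zane (k = 4).
Possible neighbor pairs: C(4,2) = 6. Edges among them: none → e = 0.
Clustering(Zara) = 0/6 = 0.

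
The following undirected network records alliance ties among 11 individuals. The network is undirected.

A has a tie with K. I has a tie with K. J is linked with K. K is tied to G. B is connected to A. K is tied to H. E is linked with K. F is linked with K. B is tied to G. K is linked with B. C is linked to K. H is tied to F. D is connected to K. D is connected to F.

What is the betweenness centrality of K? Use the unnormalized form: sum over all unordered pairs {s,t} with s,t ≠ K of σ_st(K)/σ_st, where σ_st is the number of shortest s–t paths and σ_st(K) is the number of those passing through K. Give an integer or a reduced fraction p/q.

Pairs whose geodesics pass through K — E–J: 1; E–H: 1; E–C: 1; E–A: 1; E–D: 1; E–F: 1; E–I: 1; E–B: 1; E–G: 1; J–H: 1; J–C: 1; J–A: 1; J–D: 1; J–F: 1 … (+27 more pairs).
All other pairs contribute 0.
Summing the contributions gives betweenness(K) = 40.

40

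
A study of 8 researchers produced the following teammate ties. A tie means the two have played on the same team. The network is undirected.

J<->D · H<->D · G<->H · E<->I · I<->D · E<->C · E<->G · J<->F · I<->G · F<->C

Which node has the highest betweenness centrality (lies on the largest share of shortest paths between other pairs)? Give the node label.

Unnormalized betweenness of each node: C:3, D:11/2, E:5, F:2, G:5/2, H:1, I:3, J:3.
D has the largest value, 11/2, making it the main broker — the node through which the most shortest paths run.

D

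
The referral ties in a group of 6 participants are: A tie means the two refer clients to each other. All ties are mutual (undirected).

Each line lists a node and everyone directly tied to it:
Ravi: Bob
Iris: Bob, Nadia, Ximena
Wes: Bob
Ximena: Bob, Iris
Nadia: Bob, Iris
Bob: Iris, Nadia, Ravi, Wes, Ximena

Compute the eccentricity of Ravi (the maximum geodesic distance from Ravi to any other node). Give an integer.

Distances from Ravi: Bob:1, Iris:2, Nadia:2, Wes:2, Ximena:2.
The largest is 2 (to Nadia, Ximena, Iris, and Wes), so the eccentricity of Ravi is 2.

2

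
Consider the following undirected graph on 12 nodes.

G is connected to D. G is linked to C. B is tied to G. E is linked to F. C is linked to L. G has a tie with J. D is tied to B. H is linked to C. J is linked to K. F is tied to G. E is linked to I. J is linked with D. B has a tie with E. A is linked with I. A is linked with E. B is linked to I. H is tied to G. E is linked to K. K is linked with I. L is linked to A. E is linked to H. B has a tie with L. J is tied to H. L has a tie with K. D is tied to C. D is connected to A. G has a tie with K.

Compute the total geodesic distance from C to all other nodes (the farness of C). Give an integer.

19

Distances from C: A:2, B:2, D:1, E:2, F:2, G:1, H:1, I:3, J:2, K:2, L:1.
Sum = 2 + 2 + 1 + 2 + 2 + 1 + 1 + 3 + 2 + 2 + 1 = 19.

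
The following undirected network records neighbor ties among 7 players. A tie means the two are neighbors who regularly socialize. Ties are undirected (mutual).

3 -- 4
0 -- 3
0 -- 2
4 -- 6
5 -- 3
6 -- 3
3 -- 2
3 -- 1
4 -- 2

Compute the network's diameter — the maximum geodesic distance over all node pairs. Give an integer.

Eccentricity of each node (its greatest distance to any other): 0:2, 1:2, 2:2, 3:1, 4:2, 5:2, 6:2.
The maximum eccentricity is 2, realized for instance by the pair 4–1 via 4 – 3 – 1. So the diameter is 2.

2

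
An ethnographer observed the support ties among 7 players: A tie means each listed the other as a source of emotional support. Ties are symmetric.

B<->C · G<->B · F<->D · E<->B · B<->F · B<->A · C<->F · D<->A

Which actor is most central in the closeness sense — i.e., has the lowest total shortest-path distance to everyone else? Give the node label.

B

Farness (sum of distances to all others) for each node — A:10, B:7, C:10, D:12, E:12, F:9, G:12.
The smallest farness is 7, for B, so B has the highest closeness.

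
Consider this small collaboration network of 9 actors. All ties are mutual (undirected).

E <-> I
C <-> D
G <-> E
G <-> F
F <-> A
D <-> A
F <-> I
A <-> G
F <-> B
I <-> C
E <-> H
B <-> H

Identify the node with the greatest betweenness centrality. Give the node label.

F

Unnormalized betweenness of each node: A:9/2, B:11/6, C:11/6, D:4/3, E:5, F:23/3, G:17/6, H:1, I:6.
F has the largest value, 23/3, making it the main broker — the node through which the most shortest paths run.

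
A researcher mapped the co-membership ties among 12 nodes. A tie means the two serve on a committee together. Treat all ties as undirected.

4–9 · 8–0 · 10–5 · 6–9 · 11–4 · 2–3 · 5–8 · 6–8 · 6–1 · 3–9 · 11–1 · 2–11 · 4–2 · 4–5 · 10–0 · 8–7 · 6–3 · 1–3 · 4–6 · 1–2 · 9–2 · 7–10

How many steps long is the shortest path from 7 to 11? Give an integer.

One shortest route is 7 – 10 – 5 – 4 – 11, which uses 4 edges, and at distance 3 from 7 we only reach {1, 3, 4, 9}, which does not include 11. So d(7,11) = 4.

4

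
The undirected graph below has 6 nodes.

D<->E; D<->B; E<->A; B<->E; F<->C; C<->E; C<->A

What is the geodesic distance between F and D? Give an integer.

One shortest route is F – C – E – D, which uses 3 edges, and at distance 2 from F we only reach {A, E}, which does not include D. So d(F,D) = 3.

3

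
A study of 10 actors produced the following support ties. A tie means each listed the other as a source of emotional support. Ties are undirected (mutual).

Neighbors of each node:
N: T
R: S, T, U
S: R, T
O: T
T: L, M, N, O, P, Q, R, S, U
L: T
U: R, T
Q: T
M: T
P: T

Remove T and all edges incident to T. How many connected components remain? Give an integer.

7

Without T, the remaining ties split the others into: {L}; {R, S, U}; {M}; {Q}; {N}; {P}; {O}.
That's 7 separate components.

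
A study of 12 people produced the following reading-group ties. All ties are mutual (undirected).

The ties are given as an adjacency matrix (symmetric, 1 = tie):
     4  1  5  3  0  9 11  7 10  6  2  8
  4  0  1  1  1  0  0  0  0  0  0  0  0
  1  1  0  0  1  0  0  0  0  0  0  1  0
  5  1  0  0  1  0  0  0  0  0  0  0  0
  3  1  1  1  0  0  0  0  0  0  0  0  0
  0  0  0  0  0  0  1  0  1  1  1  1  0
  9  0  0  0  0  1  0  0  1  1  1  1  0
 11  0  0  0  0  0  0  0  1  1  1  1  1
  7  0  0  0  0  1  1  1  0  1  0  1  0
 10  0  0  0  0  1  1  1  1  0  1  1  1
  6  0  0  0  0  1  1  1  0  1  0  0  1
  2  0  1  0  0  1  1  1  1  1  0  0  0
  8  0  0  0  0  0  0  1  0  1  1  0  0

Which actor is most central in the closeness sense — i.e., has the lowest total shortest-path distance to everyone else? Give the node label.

2

Farness (sum of distances to all others) for each node — 0:21, 1:21, 2:17, 3:28, 4:28, 5:37, 6:25, 7:21, 8:27, 9:21, 10:19, 11:21.
The smallest farness is 17, for 2, so 2 has the highest closeness.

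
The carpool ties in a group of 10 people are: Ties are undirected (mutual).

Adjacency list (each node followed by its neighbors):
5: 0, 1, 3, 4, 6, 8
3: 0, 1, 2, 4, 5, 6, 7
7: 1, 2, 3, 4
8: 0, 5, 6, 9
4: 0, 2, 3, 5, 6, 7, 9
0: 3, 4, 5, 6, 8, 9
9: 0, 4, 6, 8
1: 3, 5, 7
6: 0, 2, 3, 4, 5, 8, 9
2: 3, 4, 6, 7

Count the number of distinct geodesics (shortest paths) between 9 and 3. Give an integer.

The shortest distance is 2. The length-2 paths are: 9–4–3; 9–0–3; 9–6–3.
That gives 3 distinct shortest paths.

3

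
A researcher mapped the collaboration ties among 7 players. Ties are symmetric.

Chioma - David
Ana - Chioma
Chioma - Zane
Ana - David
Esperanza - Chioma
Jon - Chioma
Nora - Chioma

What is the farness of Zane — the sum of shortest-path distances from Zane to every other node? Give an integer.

11

Distances from Zane: Ana:2, Chioma:1, David:2, Esperanza:2, Jon:2, Nora:2.
Sum = 2 + 1 + 2 + 2 + 2 + 2 = 11.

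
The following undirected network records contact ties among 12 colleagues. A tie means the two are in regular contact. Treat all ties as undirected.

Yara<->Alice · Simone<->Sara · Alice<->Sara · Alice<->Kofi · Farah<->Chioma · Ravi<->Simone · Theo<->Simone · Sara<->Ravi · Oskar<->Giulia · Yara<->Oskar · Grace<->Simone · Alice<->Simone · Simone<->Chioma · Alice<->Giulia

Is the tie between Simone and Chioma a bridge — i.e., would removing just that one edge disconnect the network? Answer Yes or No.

Without the Simone–Chioma edge there is no alternate route between Simone and Chioma, so the network disconnects. It is a bridge.

Yes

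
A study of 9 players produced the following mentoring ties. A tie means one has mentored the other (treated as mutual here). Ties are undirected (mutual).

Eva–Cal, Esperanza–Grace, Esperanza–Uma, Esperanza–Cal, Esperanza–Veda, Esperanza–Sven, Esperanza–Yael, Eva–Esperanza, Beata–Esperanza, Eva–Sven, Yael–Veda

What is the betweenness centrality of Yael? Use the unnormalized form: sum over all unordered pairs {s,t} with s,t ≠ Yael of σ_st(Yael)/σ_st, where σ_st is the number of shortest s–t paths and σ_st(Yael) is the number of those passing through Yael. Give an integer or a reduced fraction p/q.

No shortest path between any pair of other nodes passes through Yael.
Summing the contributions gives betweenness(Yael) = 0.

0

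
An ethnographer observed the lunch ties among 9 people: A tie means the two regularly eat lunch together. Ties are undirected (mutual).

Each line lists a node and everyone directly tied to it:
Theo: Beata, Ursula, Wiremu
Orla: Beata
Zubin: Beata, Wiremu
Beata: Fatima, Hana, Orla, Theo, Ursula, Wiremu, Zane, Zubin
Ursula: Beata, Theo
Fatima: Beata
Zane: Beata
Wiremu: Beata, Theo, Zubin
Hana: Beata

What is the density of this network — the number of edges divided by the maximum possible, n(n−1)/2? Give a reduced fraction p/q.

There are 11 edges and 9 nodes, so the maximum possible is C(9,2) = 36.
Density = 11/36.

11/36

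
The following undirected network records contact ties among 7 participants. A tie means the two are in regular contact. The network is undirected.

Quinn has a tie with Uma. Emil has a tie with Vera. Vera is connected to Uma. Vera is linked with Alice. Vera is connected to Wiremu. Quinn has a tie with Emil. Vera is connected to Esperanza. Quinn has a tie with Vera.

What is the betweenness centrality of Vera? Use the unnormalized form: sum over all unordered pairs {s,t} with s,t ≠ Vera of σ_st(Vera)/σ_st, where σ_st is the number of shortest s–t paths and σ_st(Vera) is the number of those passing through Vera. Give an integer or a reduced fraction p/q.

25/2

Pairs whose geodesics pass through Vera — Alice–Esperanza: 1; Alice–Wiremu: 1; Alice–Emil: 1; Alice–Uma: 1; Alice–Quinn: 1; Esperanza–Wiremu: 1; Esperanza–Emil: 1; Esperanza–Uma: 1; Esperanza–Quinn: 1; Wiremu–Emil: 1; Wiremu–Uma: 1; Wiremu–Quinn: 1; Emil–Uma: 1/2.
All other pairs contribute 0.
Summing the contributions gives betweenness(Vera) = 25/2.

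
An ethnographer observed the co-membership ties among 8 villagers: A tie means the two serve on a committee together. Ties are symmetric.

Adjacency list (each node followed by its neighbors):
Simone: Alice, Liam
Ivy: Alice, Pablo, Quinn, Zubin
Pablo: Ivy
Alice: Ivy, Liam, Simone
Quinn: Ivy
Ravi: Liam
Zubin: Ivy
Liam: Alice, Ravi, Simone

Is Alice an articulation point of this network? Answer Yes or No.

Yes

Removing Alice leaves {Ivy, Pablo, Quinn, and Zubin} with no path to {Liam, Ravi, and Simone}, so the network splits into 2 components. Alice is a cut vertex.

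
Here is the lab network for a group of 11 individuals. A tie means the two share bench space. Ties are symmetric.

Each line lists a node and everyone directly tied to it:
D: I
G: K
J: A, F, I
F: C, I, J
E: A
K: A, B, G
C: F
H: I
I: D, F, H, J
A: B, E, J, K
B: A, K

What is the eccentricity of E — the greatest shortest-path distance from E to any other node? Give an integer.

4

Distances from E: A:1, B:2, C:4, D:4, F:3, G:3, H:4, I:3, J:2, K:2.
The largest is 4 (to H, D, and C), so the eccentricity of E is 4.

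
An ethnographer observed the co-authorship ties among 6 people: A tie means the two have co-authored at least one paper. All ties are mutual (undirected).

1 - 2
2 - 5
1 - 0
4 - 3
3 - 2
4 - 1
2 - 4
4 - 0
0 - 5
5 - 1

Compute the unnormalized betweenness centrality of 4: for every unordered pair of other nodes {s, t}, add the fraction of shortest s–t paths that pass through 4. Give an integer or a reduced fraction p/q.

Pairs whose geodesics pass through 4 — 3–1: 1/2; 3–0: 1; 0–2: 1/3.
All other pairs contribute 0.
Summing the contributions gives betweenness(4) = 11/6.

11/6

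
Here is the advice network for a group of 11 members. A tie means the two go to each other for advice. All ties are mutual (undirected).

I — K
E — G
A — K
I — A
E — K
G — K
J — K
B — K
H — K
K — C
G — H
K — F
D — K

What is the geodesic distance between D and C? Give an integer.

2

One shortest route is D – K – C, which uses 2 edges, and D and C are not directly tied, so nothing shorter exists. So d(D,C) = 2.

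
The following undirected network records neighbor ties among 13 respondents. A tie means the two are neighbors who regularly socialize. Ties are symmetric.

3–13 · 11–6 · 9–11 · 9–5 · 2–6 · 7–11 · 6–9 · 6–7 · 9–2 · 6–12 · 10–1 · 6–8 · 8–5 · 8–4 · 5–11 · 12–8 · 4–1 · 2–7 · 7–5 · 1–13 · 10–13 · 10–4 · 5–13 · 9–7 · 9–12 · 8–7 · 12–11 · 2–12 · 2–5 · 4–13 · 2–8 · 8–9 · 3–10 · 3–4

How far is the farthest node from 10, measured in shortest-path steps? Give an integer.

3

Distances from 10: 1:1, 2:3, 3:1, 4:1, 5:2, 6:3, 7:3, 8:2, 9:3, 11:3, 12:3, 13:1.
The largest is 3 (to 9, 7, 2, 11, 12, and 6), so the eccentricity of 10 is 3.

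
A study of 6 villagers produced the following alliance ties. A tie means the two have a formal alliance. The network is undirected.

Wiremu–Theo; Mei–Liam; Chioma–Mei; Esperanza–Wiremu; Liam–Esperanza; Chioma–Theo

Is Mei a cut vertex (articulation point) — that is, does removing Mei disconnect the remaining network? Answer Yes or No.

Even without Mei, every remaining node can still reach every other (the residual graph is connected), so Mei is not a cut vertex.

No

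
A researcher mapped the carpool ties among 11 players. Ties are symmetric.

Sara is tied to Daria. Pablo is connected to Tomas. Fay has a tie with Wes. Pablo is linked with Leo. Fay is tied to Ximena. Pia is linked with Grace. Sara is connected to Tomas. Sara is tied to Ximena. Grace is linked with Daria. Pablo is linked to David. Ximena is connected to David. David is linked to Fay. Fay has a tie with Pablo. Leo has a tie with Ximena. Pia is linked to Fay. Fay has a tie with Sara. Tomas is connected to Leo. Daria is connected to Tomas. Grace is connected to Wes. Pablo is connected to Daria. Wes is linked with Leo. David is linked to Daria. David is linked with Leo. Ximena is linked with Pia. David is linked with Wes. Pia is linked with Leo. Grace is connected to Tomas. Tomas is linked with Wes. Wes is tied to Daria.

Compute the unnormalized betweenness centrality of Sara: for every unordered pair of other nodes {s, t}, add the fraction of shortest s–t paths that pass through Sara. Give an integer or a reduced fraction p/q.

Pairs whose geodesics pass through Sara — Tomas–Ximena: 1/2; Tomas–Fay: 1/3; Ximena–Daria: 1/2; Fay–Daria: 1/4.
All other pairs contribute 0.
Summing the contributions gives betweenness(Sara) = 19/12.

19/12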